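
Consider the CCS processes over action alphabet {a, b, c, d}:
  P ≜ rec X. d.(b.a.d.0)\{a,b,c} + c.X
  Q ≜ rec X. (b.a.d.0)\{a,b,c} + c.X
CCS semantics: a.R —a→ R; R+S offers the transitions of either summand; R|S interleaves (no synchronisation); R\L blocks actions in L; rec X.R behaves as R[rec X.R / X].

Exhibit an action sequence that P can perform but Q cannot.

d

P's transition system — 2 states:
  s0 = rec X. d.(b.a.d.0)\{a,b,c} + c.X has moves —c→ s0, —d→ s1
  s1 = (b.a.d.0)\{a,b,c} has moves ·
Q's transition system — 1 states:
  t0 = rec X. (b.a.d.0)\{a,b,c} + c.X has moves —c→ t0
Executing d from P (initial set {s0}):
  after d @ step 1: {s1}
  P completes σ.
Executing d from Q (initial set {t0}):
  after d @ step 1: ∅ (Q stuck)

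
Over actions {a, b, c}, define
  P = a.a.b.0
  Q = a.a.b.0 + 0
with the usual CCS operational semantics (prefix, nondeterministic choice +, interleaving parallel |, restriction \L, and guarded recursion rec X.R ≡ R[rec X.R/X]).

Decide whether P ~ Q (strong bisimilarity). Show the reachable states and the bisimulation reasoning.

Reachable graph of P (4 states):
  u0 = a.a.b.0 :: =a=> u1
  u1 = a.b.0 :: =a=> u2
  u2 = b.0 :: =b=> u3
  u3 = 0 :: (no moves)
Reachable graph of Q (4 states):
  v0 = a.a.b.0 + 0 :: =a=> v1
  v1 = a.b.0 :: =a=> v2
  v2 = b.0 :: =b=> v3
  v3 = 0 :: (no moves)
Bisimilarity quotient blocks:
  B0 = {u0, v0}
  B1 = {u1, v1}
  B2 = {u2, v2}
  B3 = {u3, v3}
u0 ∈ B0, v0 ∈ B0 → same block

P ~ Q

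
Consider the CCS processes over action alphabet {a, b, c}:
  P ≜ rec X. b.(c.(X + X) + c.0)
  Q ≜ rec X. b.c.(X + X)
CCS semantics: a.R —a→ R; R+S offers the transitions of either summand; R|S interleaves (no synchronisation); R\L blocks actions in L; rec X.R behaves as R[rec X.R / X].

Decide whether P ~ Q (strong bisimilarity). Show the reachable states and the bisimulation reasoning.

P ≁ Q

LTS(P): 4 reachable states
  p0 = rec X. b.(c.(X + X) + c.0) → —b→ p1
  p1 = c.((rec X. b.(c.(X + X) + c.0)) + (rec X. b.(c.(X + X) + c.0))) + c.0 → —c→ p2, —c→ p3
  p2 = (rec X. b.(c.(X + X) + c.0)) + (rec X. b.(c.(X + X) + c.0)) → —b→ p1
  p3 = 0 → ·
LTS(Q): 3 reachable states
  q0 = rec X. b.c.(X + X) → —b→ q1
  q1 = c.((rec X. b.c.(X + X)) + (rec X. b.c.(X + X))) → —c→ q2
  q2 = (rec X. b.c.(X + X)) + (rec X. b.c.(X + X)) → —b→ q1
Coarsest stable partition (strong bisimilarity classes):
  B0 = {p0, p2}
  B1 = {p1}
  B2 = {p3}
  B3 = {q0, q2}
  B4 = {q1}
p0 ∈ B0, q0 ∈ B3 → different blocks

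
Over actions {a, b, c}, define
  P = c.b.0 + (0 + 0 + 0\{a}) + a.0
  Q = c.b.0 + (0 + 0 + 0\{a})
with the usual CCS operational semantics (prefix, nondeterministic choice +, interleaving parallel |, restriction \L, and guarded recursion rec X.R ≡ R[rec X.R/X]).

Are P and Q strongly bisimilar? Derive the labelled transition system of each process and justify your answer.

LTS(P): 3 reachable states
  p0 = c.b.0 + (0 + 0 + 0\{a}) + a.0 → ··a··> p1, ··c··> p2
  p1 = 0 → stopped
  p2 = b.0 → ··b··> p1
LTS(Q): 3 reachable states
  q0 = c.b.0 + (0 + 0 + 0\{a}) → ··c··> q1
  q1 = b.0 → ··b··> q2
  q2 = 0 → stopped
Bisimilarity quotient blocks:
  B0 = {p0}
  B1 = {p1, q2}
  B2 = {p2, q1}
  B3 = {q0}
p0 ∈ B0, q0 ∈ B3 → different blocks

NO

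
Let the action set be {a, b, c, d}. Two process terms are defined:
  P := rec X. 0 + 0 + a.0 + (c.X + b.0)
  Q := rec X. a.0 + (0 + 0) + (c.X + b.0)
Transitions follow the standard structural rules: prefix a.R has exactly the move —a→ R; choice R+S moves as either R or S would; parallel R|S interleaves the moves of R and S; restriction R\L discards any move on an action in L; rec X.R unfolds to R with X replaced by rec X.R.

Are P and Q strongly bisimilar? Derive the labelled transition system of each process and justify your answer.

P's transition system — 2 states:
  p0 = rec X. 0 + 0 + a.0 + (c.X + b.0) → =a=> p1, =b=> p1, =c=> p0
  p1 = 0 → ∅
Q's transition system — 2 states:
  q0 = rec X. a.0 + (0 + 0) + (c.X + b.0) → =a=> q1, =b=> q1, =c=> q0
  q1 = 0 → ∅
Coarsest stable partition (strong bisimilarity classes):
  B0 = {p0, q0}
  B1 = {p1, q1}
p0 ∈ B0, q0 ∈ B0 → same block

P ~ Q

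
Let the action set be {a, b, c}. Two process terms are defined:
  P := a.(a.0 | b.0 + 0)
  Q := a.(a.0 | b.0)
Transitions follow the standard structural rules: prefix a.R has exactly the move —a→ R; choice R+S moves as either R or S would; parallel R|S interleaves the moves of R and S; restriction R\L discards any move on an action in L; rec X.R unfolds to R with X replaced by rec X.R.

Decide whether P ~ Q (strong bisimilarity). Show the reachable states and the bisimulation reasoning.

P ~ Q

LTS(P): 5 reachable states
  u0 = a.(a.0 | b.0 + 0) has moves ··a··> u1
  u1 = a.0 | b.0 + 0 has moves ··a··> u2, ··b··> u3
  u2 = 0 | b.0 has moves ··b··> u4
  u3 = a.0 | 0 has moves ··a··> u4
  u4 = 0 | 0 has moves deadlocked
LTS(Q): 5 reachable states
  v0 = a.(a.0 | b.0) has moves ··a··> v1
  v1 = a.0 | b.0 has moves ··a··> v2, ··b··> v3
  v2 = 0 | b.0 has moves ··b··> v4
  v3 = a.0 | 0 has moves ··a··> v4
  v4 = 0 | 0 has moves deadlocked
Partition-refinement fixed point:
  B0 = {u0, v0}
  B1 = {u1, v1}
  B2 = {u2, v2}
  B3 = {u4, v4}
  B4 = {u3, v3}
u0 ∈ B0, v0 ∈ B0 → same block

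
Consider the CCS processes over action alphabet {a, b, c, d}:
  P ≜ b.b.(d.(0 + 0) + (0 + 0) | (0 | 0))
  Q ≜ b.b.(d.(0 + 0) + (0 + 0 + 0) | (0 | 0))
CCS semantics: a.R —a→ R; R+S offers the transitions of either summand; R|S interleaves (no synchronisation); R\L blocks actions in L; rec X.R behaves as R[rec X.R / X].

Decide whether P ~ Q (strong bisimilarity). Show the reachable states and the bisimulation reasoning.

P ~ Q

LTS(P): 4 reachable states
  m0 = b.b.(d.(0 + 0) + (0 + 0) | (0 | 0)) → -b-> m1
  m1 = b.(d.(0 + 0) + (0 + 0) | (0 | 0)) → -b-> m2
  m2 = d.(0 + 0) + (0 + 0) | (0 | 0) → -d-> m3
  m3 = 0 + 0 → stopped
LTS(Q): 4 reachable states
  n0 = b.b.(d.(0 + 0) + (0 + 0 + 0) | (0 | 0)) → -b-> n1
  n1 = b.(d.(0 + 0) + (0 + 0 + 0) | (0 | 0)) → -b-> n2
  n2 = d.(0 + 0) + (0 + 0 + 0) | (0 | 0) → -d-> n3
  n3 = 0 + 0 → stopped
Partition-refinement fixed point:
  B0 = {m0, n0}
  B1 = {m1, n1}
  B2 = {m2, n2}
  B3 = {m3, n3}
m0 ∈ B0, n0 ∈ B0 → same block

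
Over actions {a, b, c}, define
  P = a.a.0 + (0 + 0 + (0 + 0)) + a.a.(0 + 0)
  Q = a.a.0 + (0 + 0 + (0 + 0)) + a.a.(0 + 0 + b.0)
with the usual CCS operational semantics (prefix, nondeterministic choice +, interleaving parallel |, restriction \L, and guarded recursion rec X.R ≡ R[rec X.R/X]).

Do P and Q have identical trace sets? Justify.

NO — witness ⟨aab⟩

P's transition system — 5 states:
  m0 = a.a.0 + (0 + 0 + (0 + 0)) + a.a.(0 + 0) has moves ··a··> m1, ··a··> m2
  m1 = a.(0 + 0) has moves ··a··> m3
  m2 = a.0 has moves ··a··> m4
  m3 = 0 + 0 has moves deadlocked
  m4 = 0 has moves deadlocked
Q's transition system — 5 states:
  n0 = a.a.0 + (0 + 0 + (0 + 0)) + a.a.(0 + 0 + b.0) has moves ··a··> n1, ··a··> n2
  n1 = a.(0 + 0 + b.0) has moves ··a··> n3
  n2 = a.0 has moves ··a··> n4
  n3 = 0 + 0 + b.0 has moves ··b··> n4
  n4 = 0 has moves deadlocked
Run σ = ⟨aab⟩ on Q: start {n0}
  step 1 (a): {n1, n2}
  step 2 (a): {n3, n4}
  step 3 (b): {n4}
  ✓ Q
Run σ = ⟨aab⟩ on P: start {m0}
  step 1 (a): {m1, m2}
  step 2 (a): {m3, m4}
  step 3 (b): no successor for P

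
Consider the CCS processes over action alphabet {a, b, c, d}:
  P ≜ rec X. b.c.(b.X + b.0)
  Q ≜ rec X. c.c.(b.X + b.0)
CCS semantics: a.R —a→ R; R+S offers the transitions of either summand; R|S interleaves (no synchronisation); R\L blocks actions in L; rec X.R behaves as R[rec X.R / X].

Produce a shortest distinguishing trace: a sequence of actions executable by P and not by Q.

P's transition system — 4 states:
  p0 = rec X. b.c.(b.X + b.0) ⊢ ··b··> p1
  p1 = c.(b.(rec X. b.c.(b.X + b.0)) + b.0) ⊢ ··c··> p2
  p2 = b.(rec X. b.c.(b.X + b.0)) + b.0 ⊢ ··b··> p0, ··b··> p3
  p3 = 0 ⊢ stopped
Q's transition system — 4 states:
  q0 = rec X. c.c.(b.X + b.0) ⊢ ··c··> q1
  q1 = c.(b.(rec X. c.c.(b.X + b.0)) + b.0) ⊢ ··c··> q2
  q2 = b.(rec X. c.c.(b.X + b.0)) + b.0 ⊢ ··b··> q0, ··b··> q3
  q3 = 0 ⊢ stopped
Executing b from P (initial set {p0}):
  [1] b ⇒ {p1}
  — P admits the full trace.
Executing b from Q (initial set {q0}):
  [1] b ⇒ ∅  — Q cannot continue

b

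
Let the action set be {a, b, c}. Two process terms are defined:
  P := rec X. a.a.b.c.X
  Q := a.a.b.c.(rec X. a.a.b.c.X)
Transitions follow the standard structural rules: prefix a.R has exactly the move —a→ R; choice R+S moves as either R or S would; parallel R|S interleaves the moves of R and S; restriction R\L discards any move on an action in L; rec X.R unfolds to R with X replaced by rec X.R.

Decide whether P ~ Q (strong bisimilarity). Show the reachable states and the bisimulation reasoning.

YES

Reachable graph of P (4 states):
  m0 = rec X. a.a.b.c.X → =a=> m1
  m1 = a.b.c.(rec X. a.a.b.c.X) → =a=> m2
  m2 = b.c.(rec X. a.a.b.c.X) → =b=> m3
  m3 = c.(rec X. a.a.b.c.X) → =c=> m0
Reachable graph of Q (5 states):
  n0 = a.a.b.c.(rec X. a.a.b.c.X) → =a=> n1
  n1 = a.b.c.(rec X. a.a.b.c.X) → =a=> n2
  n2 = b.c.(rec X. a.a.b.c.X) → =b=> n3
  n3 = c.(rec X. a.a.b.c.X) → =c=> n4
  n4 = rec X. a.a.b.c.X → =a=> n1
Bisimilarity quotient blocks:
  B0 = {m0, n0, n4}
  B1 = {m1, n1}
  B2 = {m2, n2}
  B3 = {m3, n3}
m0 ∈ B0, n0 ∈ B0 → same block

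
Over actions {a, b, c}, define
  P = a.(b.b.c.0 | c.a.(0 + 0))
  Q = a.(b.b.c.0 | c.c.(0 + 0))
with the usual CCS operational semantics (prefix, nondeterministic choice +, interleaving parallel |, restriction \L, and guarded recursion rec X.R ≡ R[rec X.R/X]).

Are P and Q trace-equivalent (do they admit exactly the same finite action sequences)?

P's transition system — 13 states:
  u0 = a.(b.b.c.0 | c.a.(0 + 0)) ⊢ =a=> u1
  u1 = b.b.c.0 | c.a.(0 + 0) ⊢ =b=> u2, =c=> u3
  u2 = b.c.0 | c.a.(0 + 0) ⊢ =b=> u4, =c=> u5
  u3 = b.b.c.0 | a.(0 + 0) ⊢ =a=> u6, =b=> u5
  u4 = c.0 | c.a.(0 + 0) ⊢ =c=> u7, =c=> u8
  u5 = b.c.0 | a.(0 + 0) ⊢ =a=> u9, =b=> u8
  u6 = b.b.c.0 | (0 + 0) ⊢ =b=> u9
  u7 = 0 | c.a.(0 + 0) ⊢ =c=> u10
  u8 = c.0 | a.(0 + 0) ⊢ =a=> u11, =c=> u10
  u9 = b.c.0 | (0 + 0) ⊢ =b=> u11
  u10 = 0 | a.(0 + 0) ⊢ =a=> u12
  u11 = c.0 | (0 + 0) ⊢ =c=> u12
  u12 = 0 | (0 + 0) ⊢ deadlocked
Q's transition system — 13 states:
  v0 = a.(b.b.c.0 | c.c.(0 + 0)) ⊢ =a=> v1
  v1 = b.b.c.0 | c.c.(0 + 0) ⊢ =b=> v2, =c=> v3
  v2 = b.c.0 | c.c.(0 + 0) ⊢ =b=> v4, =c=> v5
  v3 = b.b.c.0 | c.(0 + 0) ⊢ =b=> v5, =c=> v6
  v4 = c.0 | c.c.(0 + 0) ⊢ =c=> v7, =c=> v8
  v5 = b.c.0 | c.(0 + 0) ⊢ =b=> v8, =c=> v9
  v6 = b.b.c.0 | (0 + 0) ⊢ =b=> v9
  v7 = 0 | c.c.(0 + 0) ⊢ =c=> v10
  v8 = c.0 | c.(0 + 0) ⊢ =c=> v10, =c=> v11
  v9 = b.c.0 | (0 + 0) ⊢ =b=> v11
  v10 = 0 | c.(0 + 0) ⊢ =c=> v12
  v11 = c.0 | (0 + 0) ⊢ =c=> v12
  v12 = 0 | (0 + 0) ⊢ deadlocked
Executing aca from P (initial set {u0}):
  [1] a ⇒ {u1}
  [2] c ⇒ {u3}
  [3] a ⇒ {u6}
  — P admits the full trace.
Executing aca from Q (initial set {v0}):
  [1] a ⇒ {v1}
  [2] c ⇒ {v3}
  [3] a ⇒ ∅  — Q cannot continue

trace-distinct — witness ⟨aca⟩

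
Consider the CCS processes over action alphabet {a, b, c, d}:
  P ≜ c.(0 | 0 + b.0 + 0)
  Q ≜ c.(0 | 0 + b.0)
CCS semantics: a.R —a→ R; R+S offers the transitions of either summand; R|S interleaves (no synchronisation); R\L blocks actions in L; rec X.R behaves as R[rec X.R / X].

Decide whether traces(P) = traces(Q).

Reachable graph of P (3 states):
  m0 = c.(0 | 0 + b.0 + 0) → —c→ m1
  m1 = 0 | 0 + b.0 + 0 → —b→ m2
  m2 = 0 → ·
Reachable graph of Q (3 states):
  n0 = c.(0 | 0 + b.0) → —c→ n1
  n1 = 0 | 0 + b.0 → —b→ n2
  n2 = 0 → ·
Bisimilarity quotient blocks:
  B0 = {m0, n0}
  B1 = {m1, n1}
  B2 = {m2, n2}
m0 ∈ B0, n0 ∈ B0 → same block
Bisimilar ⇒ trace-equivalent.

traces(P) = traces(Q)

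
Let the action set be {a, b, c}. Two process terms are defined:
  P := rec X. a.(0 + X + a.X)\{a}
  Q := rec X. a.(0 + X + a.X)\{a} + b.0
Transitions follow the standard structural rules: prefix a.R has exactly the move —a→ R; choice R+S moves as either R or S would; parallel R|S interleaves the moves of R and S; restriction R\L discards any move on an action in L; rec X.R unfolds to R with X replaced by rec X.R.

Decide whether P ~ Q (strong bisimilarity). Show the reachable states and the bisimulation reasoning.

LTS(P): 2 reachable states
  m0 = rec X. a.(0 + X + a.X)\{a} → =a=> m1
  m1 = (0 + (rec X. a.(0 + X + a.X)\{a}) + a.(rec X. a.(0 + X + a.X)\{a}))\{a} → ·
LTS(Q): 4 reachable states
  n0 = rec X. a.(0 + X + a.X)\{a} + b.0 → =a=> n1, =b=> n2
  n1 = (0 + (rec X. a.(0 + X + a.X)\{a} + b.0) + a.(rec X. a.(0 + X + a.X)\{a} + b.0))\{a} → =b=> n3
  n2 = 0 → ·
  n3 = 0\{a} → ·
Coarsest stable partition (strong bisimilarity classes):
  B0 = {m0}
  B1 = {m1, n2, n3}
  B2 = {n0}
  B3 = {n1}
m0 ∈ B0, n0 ∈ B2 → different blocks

not bisimilar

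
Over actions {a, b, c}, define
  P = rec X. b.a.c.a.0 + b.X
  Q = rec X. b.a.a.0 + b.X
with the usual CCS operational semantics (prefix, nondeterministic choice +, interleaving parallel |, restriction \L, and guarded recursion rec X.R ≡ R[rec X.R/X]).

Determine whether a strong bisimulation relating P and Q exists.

Reachable graph of P (5 states):
  s0 = rec X. b.a.c.a.0 + b.X → —b→ s0, —b→ s1
  s1 = a.c.a.0 → —a→ s2
  s2 = c.a.0 → —c→ s3
  s3 = a.0 → —a→ s4
  s4 = 0 → (no moves)
Reachable graph of Q (4 states):
  t0 = rec X. b.a.a.0 + b.X → —b→ t0, —b→ t1
  t1 = a.a.0 → —a→ t2
  t2 = a.0 → —a→ t3
  t3 = 0 → (no moves)
Bisimilarity quotient blocks:
  B0 = {s0}
  B1 = {s1}
  B2 = {s2}
  B3 = {s3, t2}
  B4 = {s4, t3}
  B5 = {t0}
  B6 = {t1}
s0 ∈ B0, t0 ∈ B5 → different blocks

NO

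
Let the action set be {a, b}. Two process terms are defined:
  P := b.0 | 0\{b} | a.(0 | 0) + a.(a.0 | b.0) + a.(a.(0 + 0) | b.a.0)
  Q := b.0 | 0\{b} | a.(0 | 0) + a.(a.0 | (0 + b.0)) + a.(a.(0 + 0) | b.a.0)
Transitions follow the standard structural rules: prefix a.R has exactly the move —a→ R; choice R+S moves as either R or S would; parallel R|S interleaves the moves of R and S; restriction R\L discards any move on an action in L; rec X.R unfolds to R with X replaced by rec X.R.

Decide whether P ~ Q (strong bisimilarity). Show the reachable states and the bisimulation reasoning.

LTS(P): 14 reachable states
  u0 = b.0 | 0\{b} | a.(0 | 0) + a.(a.0 | b.0) + a.(a.(0 + 0) | b.a.0) :: --a--▸ u1, --a--▸ u2, --a--▸ u3, --b--▸ u4
  u1 = a.(0 + 0) | b.a.0 :: --a--▸ u5, --b--▸ u6
  u2 = a.0 | b.0 :: --a--▸ u7, --b--▸ u8
  u3 = b.0 | 0\{b} | (0 | 0) :: --b--▸ u9
  u4 = 0 | 0\{b} | a.(0 | 0) :: --a--▸ u9
  u5 = (0 + 0) | b.a.0 :: --b--▸ u10
  u6 = a.(0 + 0) | a.0 :: --a--▸ u10, --a--▸ u11
  u7 = 0 | b.0 :: --b--▸ u12
  u8 = a.0 | 0 :: --a--▸ u12
  u9 = 0 | 0\{b} | (0 | 0) :: ∅
  u10 = (0 + 0) | a.0 :: --a--▸ u13
  u11 = a.(0 + 0) | 0 :: --a--▸ u13
  u12 = 0 | 0 :: ∅
  u13 = (0 + 0) | 0 :: ∅
LTS(Q): 14 reachable states
  v0 = b.0 | 0\{b} | a.(0 | 0) + a.(a.0 | (0 + b.0)) + a.(a.(0 + 0) | b.a.0) :: --a--▸ v1, --a--▸ v2, --a--▸ v3, --b--▸ v4
  v1 = a.(0 + 0) | b.a.0 :: --a--▸ v5, --b--▸ v6
  v2 = a.0 | (0 + b.0) :: --a--▸ v7, --b--▸ v8
  v3 = b.0 | 0\{b} | (0 | 0) :: --b--▸ v9
  v4 = 0 | 0\{b} | a.(0 | 0) :: --a--▸ v9
  v5 = (0 + 0) | b.a.0 :: --b--▸ v10
  v6 = a.(0 + 0) | a.0 :: --a--▸ v10, --a--▸ v11
  v7 = 0 | (0 + b.0) :: --b--▸ v12
  v8 = a.0 | 0 :: --a--▸ v12
  v9 = 0 | 0\{b} | (0 | 0) :: ∅
  v10 = (0 + 0) | a.0 :: --a--▸ v13
  v11 = a.(0 + 0) | 0 :: --a--▸ v13
  v12 = 0 | 0 :: ∅
  v13 = (0 + 0) | 0 :: ∅
Coarsest stable partition (strong bisimilarity classes):
  B0 = {u0, v0}
  B1 = {u2, v2}
  B2 = {u3, u7, v3, v7}
  B3 = {u12, u13, u9, v12, v13, v9}
  B4 = {u10, u11, u4, u8, v10, v11, v4, v8}
  B5 = {u1, v1}
  B6 = {u6, v6}
  B7 = {u5, v5}
u0 ∈ B0, v0 ∈ B0 → same block

YES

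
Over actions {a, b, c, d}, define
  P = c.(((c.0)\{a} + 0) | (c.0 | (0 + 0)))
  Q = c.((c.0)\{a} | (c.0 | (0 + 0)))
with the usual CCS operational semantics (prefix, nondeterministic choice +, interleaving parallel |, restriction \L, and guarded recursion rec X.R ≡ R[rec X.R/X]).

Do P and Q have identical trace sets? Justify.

traces(P) = traces(Q)

P's transition system — 5 states:
  s0 = c.(((c.0)\{a} + 0) | (c.0 | (0 + 0))) ⊢ -c-> s1
  s1 = ((c.0)\{a} + 0) | (c.0 | (0 + 0)) ⊢ -c-> s2, -c-> s3
  s2 = ((c.0)\{a} + 0) | (0 | (0 + 0)) ⊢ -c-> s4
  s3 = 0\{a} | (c.0 | (0 + 0)) ⊢ -c-> s4
  s4 = 0\{a} | (0 | (0 + 0)) ⊢ ·
Q's transition system — 5 states:
  t0 = c.((c.0)\{a} | (c.0 | (0 + 0))) ⊢ -c-> t1
  t1 = (c.0)\{a} | (c.0 | (0 + 0)) ⊢ -c-> t2, -c-> t3
  t2 = (c.0)\{a} | (0 | (0 + 0)) ⊢ -c-> t4
  t3 = 0\{a} | (c.0 | (0 + 0)) ⊢ -c-> t4
  t4 = 0\{a} | (0 | (0 + 0)) ⊢ ·
Coarsest stable partition (strong bisimilarity classes):
  B0 = {s0, t0}
  B1 = {s1, t1}
  B2 = {s2, s3, t2, t3}
  B3 = {s4, t4}
s0 ∈ B0, t0 ∈ B0 → same block
Bisimilar ⇒ trace-equivalent.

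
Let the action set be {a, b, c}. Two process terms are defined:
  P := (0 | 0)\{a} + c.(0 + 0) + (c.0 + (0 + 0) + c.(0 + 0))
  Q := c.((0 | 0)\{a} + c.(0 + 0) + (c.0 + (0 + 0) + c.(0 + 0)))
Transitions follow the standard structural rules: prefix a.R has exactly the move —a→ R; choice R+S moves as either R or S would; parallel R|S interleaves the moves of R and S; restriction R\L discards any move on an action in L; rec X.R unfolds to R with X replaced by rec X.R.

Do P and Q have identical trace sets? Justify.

P's transition system — 3 states:
  p0 = (0 | 0)\{a} + c.(0 + 0) + (c.0 + (0 + 0) + c.(0 + 0)) | ··c··> p1, ··c··> p2
  p1 = 0 | deadlocked
  p2 = 0 + 0 | deadlocked
Q's transition system — 4 states:
  q0 = c.((0 | 0)\{a} + c.(0 + 0) + (c.0 + (0 + 0) + c.(0 + 0))) | ··c··> q1
  q1 = (0 | 0)\{a} + c.(0 + 0) + (c.0 + (0 + 0) + c.(0 + 0)) | ··c··> q2, ··c··> q3
  q2 = 0 | deadlocked
  q3 = 0 + 0 | deadlocked
Run σ = ⟨cc⟩ on Q: start {q0}
  after c @ step 1: {q1}
  after c @ step 2: {q2, q3}
  ✓ Q
Run σ = ⟨cc⟩ on P: start {p0}
  after c @ step 1: {p1, p2}
  after c @ step 2: no successor for P

trace-distinct — witness ⟨cc⟩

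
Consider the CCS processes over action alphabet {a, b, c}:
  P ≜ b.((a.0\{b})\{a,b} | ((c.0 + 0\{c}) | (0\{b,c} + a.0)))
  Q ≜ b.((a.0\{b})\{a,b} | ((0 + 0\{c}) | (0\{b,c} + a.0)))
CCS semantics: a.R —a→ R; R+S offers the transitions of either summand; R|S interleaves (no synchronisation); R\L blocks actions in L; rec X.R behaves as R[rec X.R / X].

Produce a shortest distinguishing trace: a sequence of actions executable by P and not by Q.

bc

Reachable graph of P (5 states):
  p0 = b.((a.0\{b})\{a,b} | ((c.0 + 0\{c}) | (0\{b,c} + a.0))) | -b-> p1
  p1 = (a.0\{b})\{a,b} | ((c.0 + 0\{c}) | (0\{b,c} + a.0)) | -a-> p2, -c-> p3
  p2 = (a.0\{b})\{a,b} | ((c.0 + 0\{c}) | 0) | -c-> p4
  p3 = (a.0\{b})\{a,b} | (0 | (0\{b,c} + a.0)) | -a-> p4
  p4 = (a.0\{b})\{a,b} | (0 | 0) | stopped
Reachable graph of Q (3 states):
  q0 = b.((a.0\{b})\{a,b} | ((0 + 0\{c}) | (0\{b,c} + a.0))) | -b-> q1
  q1 = (a.0\{b})\{a,b} | ((0 + 0\{c}) | (0\{b,c} + a.0)) | -a-> q2
  q2 = (a.0\{b})\{a,b} | ((0 + 0\{c}) | 0) | stopped
Executing bc from P (initial set {p0}):
  [1] b ⇒ {p1}
  [2] c ⇒ {p3}
  — P admits the full trace.
Executing bc from Q (initial set {q0}):
  [1] b ⇒ {q1}
  [2] c ⇒ no successor for Q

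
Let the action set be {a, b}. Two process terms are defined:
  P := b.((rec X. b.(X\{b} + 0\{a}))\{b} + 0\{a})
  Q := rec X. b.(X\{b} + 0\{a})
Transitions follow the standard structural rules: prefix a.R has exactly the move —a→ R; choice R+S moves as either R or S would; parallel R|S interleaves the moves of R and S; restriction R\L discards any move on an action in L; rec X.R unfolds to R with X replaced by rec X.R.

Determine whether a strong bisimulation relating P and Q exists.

LTS(P): 2 reachable states
  m0 = b.((rec X. b.(X\{b} + 0\{a}))\{b} + 0\{a}) :: --b--▸ m1
  m1 = (rec X. b.(X\{b} + 0\{a}))\{b} + 0\{a} :: stopped
LTS(Q): 2 reachable states
  n0 = rec X. b.(X\{b} + 0\{a}) :: --b--▸ n1
  n1 = (rec X. b.(X\{b} + 0\{a}))\{b} + 0\{a} :: stopped
Partition-refinement fixed point:
  B0 = {m0, n0}
  B1 = {m1, n1}
m0 ∈ B0, n0 ∈ B0 → same block

YES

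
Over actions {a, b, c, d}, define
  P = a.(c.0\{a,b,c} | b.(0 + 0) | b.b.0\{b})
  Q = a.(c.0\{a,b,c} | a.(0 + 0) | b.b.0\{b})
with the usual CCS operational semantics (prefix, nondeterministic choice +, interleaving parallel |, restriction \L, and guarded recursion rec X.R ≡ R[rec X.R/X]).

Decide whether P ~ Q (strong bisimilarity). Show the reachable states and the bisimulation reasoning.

P's transition system — 13 states:
  u0 = a.(c.0\{a,b,c} | b.(0 + 0) | b.b.0\{b}) ⊢ =a=> u1
  u1 = c.0\{a,b,c} | b.(0 + 0) | b.b.0\{b} ⊢ =b=> u2, =b=> u3, =c=> u4
  u2 = c.0\{a,b,c} | (0 + 0) | b.b.0\{b} ⊢ =b=> u5, =c=> u6
  u3 = c.0\{a,b,c} | b.(0 + 0) | b.0\{b} ⊢ =b=> u5, =b=> u7, =c=> u8
  u4 = 0\{a,b,c} | b.(0 + 0) | b.b.0\{b} ⊢ =b=> u6, =b=> u8
  u5 = c.0\{a,b,c} | (0 + 0) | b.0\{b} ⊢ =b=> u9, =c=> u10
  u6 = 0\{a,b,c} | (0 + 0) | b.b.0\{b} ⊢ =b=> u10
  u7 = c.0\{a,b,c} | b.(0 + 0) | 0\{b} ⊢ =b=> u9, =c=> u11
  u8 = 0\{a,b,c} | b.(0 + 0) | b.0\{b} ⊢ =b=> u10, =b=> u11
  u9 = c.0\{a,b,c} | (0 + 0) | 0\{b} ⊢ =c=> u12
  u10 = 0\{a,b,c} | (0 + 0) | b.0\{b} ⊢ =b=> u12
  u11 = 0\{a,b,c} | b.(0 + 0) | 0\{b} ⊢ =b=> u12
  u12 = 0\{a,b,c} | (0 + 0) | 0\{b} ⊢ ∅
Q's transition system — 13 states:
  v0 = a.(c.0\{a,b,c} | a.(0 + 0) | b.b.0\{b}) ⊢ =a=> v1
  v1 = c.0\{a,b,c} | a.(0 + 0) | b.b.0\{b} ⊢ =a=> v2, =b=> v3, =c=> v4
  v2 = c.0\{a,b,c} | (0 + 0) | b.b.0\{b} ⊢ =b=> v5, =c=> v6
  v3 = c.0\{a,b,c} | a.(0 + 0) | b.0\{b} ⊢ =a=> v5, =b=> v7, =c=> v8
  v4 = 0\{a,b,c} | a.(0 + 0) | b.b.0\{b} ⊢ =a=> v6, =b=> v8
  v5 = c.0\{a,b,c} | (0 + 0) | b.0\{b} ⊢ =b=> v9, =c=> v10
  v6 = 0\{a,b,c} | (0 + 0) | b.b.0\{b} ⊢ =b=> v10
  v7 = c.0\{a,b,c} | a.(0 + 0) | 0\{b} ⊢ =a=> v9, =c=> v11
  v8 = 0\{a,b,c} | a.(0 + 0) | b.0\{b} ⊢ =a=> v10, =b=> v11
  v9 = c.0\{a,b,c} | (0 + 0) | 0\{b} ⊢ =c=> v12
  v10 = 0\{a,b,c} | (0 + 0) | b.0\{b} ⊢ =b=> v12
  v11 = 0\{a,b,c} | a.(0 + 0) | 0\{b} ⊢ =a=> v12
  v12 = 0\{a,b,c} | (0 + 0) | 0\{b} ⊢ ∅
Coarsest stable partition (strong bisimilarity classes):
  B0 = {u0}
  B1 = {u1}
  B2 = {u2, u3, v2}
  B3 = {u5, u7, v5}
  B4 = {u9, v9}
  B5 = {u12, v12}
  B6 = {u10, u11, v10}
  B7 = {u6, u8, v6}
  B8 = {u4}
  B9 = {v0}
  B10 = {v1}
  B11 = {v3}
  B12 = {v8}
  B13 = {v11}
  B14 = {v7}
  B15 = {v4}
u0 ∈ B0, v0 ∈ B9 → different blocks

P ≁ Q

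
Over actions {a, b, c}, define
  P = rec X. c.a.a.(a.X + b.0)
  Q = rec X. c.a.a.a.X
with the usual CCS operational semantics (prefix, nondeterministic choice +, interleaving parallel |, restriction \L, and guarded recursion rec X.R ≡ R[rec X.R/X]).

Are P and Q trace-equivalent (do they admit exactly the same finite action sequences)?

LTS(P): 5 reachable states
  s0 = rec X. c.a.a.(a.X + b.0) ⊢ --c--▸ s1
  s1 = a.a.(a.(rec X. c.a.a.(a.X + b.0)) + b.0) ⊢ --a--▸ s2
  s2 = a.(a.(rec X. c.a.a.(a.X + b.0)) + b.0) ⊢ --a--▸ s3
  s3 = a.(rec X. c.a.a.(a.X + b.0)) + b.0 ⊢ --a--▸ s0, --b--▸ s4
  s4 = 0 ⊢ stopped
LTS(Q): 4 reachable states
  t0 = rec X. c.a.a.a.X ⊢ --c--▸ t1
  t1 = a.a.a.(rec X. c.a.a.a.X) ⊢ --a--▸ t2
  t2 = a.a.(rec X. c.a.a.a.X) ⊢ --a--▸ t3
  t3 = a.(rec X. c.a.a.a.X) ⊢ --a--▸ t0
Run σ = ⟨caab⟩ on P: start {s0}
  after c @ step 1: {s1}
  after a @ step 2: {s2}
  after a @ step 3: {s3}
  after b @ step 4: {s4}
  — P admits the full trace.
Run σ = ⟨caab⟩ on Q: start {t0}
  after c @ step 1: {t1}
  after a @ step 2: {t2}
  after a @ step 3: {t3}
  after b @ step 4: ∅  — Q cannot continue

NO — witness ⟨caab⟩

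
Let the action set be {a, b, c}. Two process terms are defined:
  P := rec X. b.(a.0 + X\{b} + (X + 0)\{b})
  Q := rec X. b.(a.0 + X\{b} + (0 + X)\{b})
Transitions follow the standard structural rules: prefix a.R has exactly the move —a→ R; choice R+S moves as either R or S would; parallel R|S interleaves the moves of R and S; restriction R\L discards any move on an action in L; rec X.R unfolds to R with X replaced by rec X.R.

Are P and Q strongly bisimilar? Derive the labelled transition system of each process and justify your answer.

P's transition system — 3 states:
  s0 = rec X. b.(a.0 + X\{b} + (X + 0)\{b}) | ··b··> s1
  s1 = a.0 + (rec X. b.(a.0 + X\{b} + (X + 0)\{b}))\{b} + ((rec X. b.(a.0 + X\{b} + (X + 0)\{b})) + 0)\{b} | ··a··> s2
  s2 = 0 | ∅
Q's transition system — 3 states:
  t0 = rec X. b.(a.0 + X\{b} + (0 + X)\{b}) | ··b··> t1
  t1 = a.0 + (rec X. b.(a.0 + X\{b} + (0 + X)\{b}))\{b} + (0 + (rec X. b.(a.0 + X\{b} + (0 + X)\{b})))\{b} | ··a··> t2
  t2 = 0 | ∅
Partition-refinement fixed point:
  B0 = {s0, t0}
  B1 = {s1, t1}
  B2 = {s2, t2}
s0 ∈ B0, t0 ∈ B0 → same block

YES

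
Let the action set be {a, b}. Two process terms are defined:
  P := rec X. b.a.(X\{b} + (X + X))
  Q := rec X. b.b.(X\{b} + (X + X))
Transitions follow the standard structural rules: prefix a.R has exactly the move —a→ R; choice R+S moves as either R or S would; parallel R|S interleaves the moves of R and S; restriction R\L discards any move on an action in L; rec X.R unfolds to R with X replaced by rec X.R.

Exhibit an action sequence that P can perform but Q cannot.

P's transition system — 3 states:
  u0 = rec X. b.a.(X\{b} + (X + X)) has moves -b-> u1
  u1 = a.((rec X. b.a.(X\{b} + (X + X)))\{b} + ((rec X. b.a.(X\{b} + (X + X))) + (rec X. b.a.(X\{b} + (X + X))))) has moves -a-> u2
  u2 = (rec X. b.a.(X\{b} + (X + X)))\{b} + ((rec X. b.a.(X\{b} + (X + X))) + (rec X. b.a.(X\{b} + (X + X)))) has moves -b-> u1
Q's transition system — 3 states:
  v0 = rec X. b.b.(X\{b} + (X + X)) has moves -b-> v1
  v1 = b.((rec X. b.b.(X\{b} + (X + X)))\{b} + ((rec X. b.b.(X\{b} + (X + X))) + (rec X. b.b.(X\{b} + (X + X))))) has moves -b-> v2
  v2 = (rec X. b.b.(X\{b} + (X + X)))\{b} + ((rec X. b.b.(X\{b} + (X + X))) + (rec X. b.b.(X\{b} + (X + X)))) has moves -b-> v1
Executing ba from P (initial set {u0}):
  [1] b ⇒ {u1}
  [2] a ⇒ {u2}
  P completes σ.
Executing ba from Q (initial set {v0}):
  [1] b ⇒ {v1}
  [2] a ⇒ no successor for Q

ba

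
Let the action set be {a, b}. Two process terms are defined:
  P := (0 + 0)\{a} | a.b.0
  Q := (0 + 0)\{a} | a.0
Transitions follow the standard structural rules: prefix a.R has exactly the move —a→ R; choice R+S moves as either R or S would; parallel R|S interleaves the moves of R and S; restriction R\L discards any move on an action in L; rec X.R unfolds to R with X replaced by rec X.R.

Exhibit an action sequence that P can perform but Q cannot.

ab

P's transition system — 3 states:
  s0 = (0 + 0)\{a} | a.b.0 | —a→ s1
  s1 = (0 + 0)\{a} | b.0 | —b→ s2
  s2 = (0 + 0)\{a} | 0 | ∅
Q's transition system — 2 states:
  t0 = (0 + 0)\{a} | a.0 | —a→ t1
  t1 = (0 + 0)\{a} | 0 | ∅
Executing ab from P (initial set {s0}):
  [1] a ⇒ {s1}
  [2] b ⇒ {s2}
  ✓ P
Executing ab from Q (initial set {t0}):
  [1] a ⇒ {t1}
  [2] b ⇒ no successor for Q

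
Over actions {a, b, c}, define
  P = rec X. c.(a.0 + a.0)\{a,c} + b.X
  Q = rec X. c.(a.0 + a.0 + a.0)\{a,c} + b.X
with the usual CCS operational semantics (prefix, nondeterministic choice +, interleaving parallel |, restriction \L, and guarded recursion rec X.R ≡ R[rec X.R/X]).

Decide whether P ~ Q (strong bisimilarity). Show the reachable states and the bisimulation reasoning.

bisimilar

Reachable graph of P (2 states):
  u0 = rec X. c.(a.0 + a.0)\{a,c} + b.X → =b=> u0, =c=> u1
  u1 = (a.0 + a.0)\{a,c} → ·
Reachable graph of Q (2 states):
  v0 = rec X. c.(a.0 + a.0 + a.0)\{a,c} + b.X → =b=> v0, =c=> v1
  v1 = (a.0 + a.0 + a.0)\{a,c} → ·
Coarsest stable partition (strong bisimilarity classes):
  B0 = {u0, v0}
  B1 = {u1, v1}
u0 ∈ B0, v0 ∈ B0 → same block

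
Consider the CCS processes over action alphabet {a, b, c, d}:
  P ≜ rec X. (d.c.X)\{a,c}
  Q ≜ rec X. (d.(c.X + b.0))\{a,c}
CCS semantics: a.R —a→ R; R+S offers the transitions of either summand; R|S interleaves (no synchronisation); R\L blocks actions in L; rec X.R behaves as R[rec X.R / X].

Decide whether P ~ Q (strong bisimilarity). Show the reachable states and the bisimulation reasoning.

not bisimilar

LTS(P): 2 reachable states
  s0 = rec X. (d.c.X)\{a,c} has moves --d--▸ s1
  s1 = (c.(rec X. (d.c.X)\{a,c}))\{a,c} has moves (no moves)
LTS(Q): 3 reachable states
  t0 = rec X. (d.(c.X + b.0))\{a,c} has moves --d--▸ t1
  t1 = (c.(rec X. (d.(c.X + b.0))\{a,c}) + b.0)\{a,c} has moves --b--▸ t2
  t2 = 0\{a,c} has moves (no moves)
Partition-refinement fixed point:
  B0 = {s0}
  B1 = {s1, t2}
  B2 = {t0}
  B3 = {t1}
s0 ∈ B0, t0 ∈ B2 → different blocks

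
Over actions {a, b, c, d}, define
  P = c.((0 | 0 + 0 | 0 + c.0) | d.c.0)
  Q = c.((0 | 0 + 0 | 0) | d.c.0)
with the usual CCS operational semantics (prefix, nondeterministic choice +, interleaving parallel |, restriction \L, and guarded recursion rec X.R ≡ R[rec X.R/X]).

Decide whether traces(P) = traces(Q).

LTS(P): 7 reachable states
  m0 = c.((0 | 0 + 0 | 0 + c.0) | d.c.0) :: --c--▸ m1
  m1 = (0 | 0 + 0 | 0 + c.0) | d.c.0 :: --c--▸ m2, --d--▸ m3
  m2 = 0 | d.c.0 :: --d--▸ m4
  m3 = (0 | 0 + 0 | 0 + c.0) | c.0 :: --c--▸ m4, --c--▸ m5
  m4 = 0 | c.0 :: --c--▸ m6
  m5 = (0 | 0 + 0 | 0 + c.0) | 0 :: --c--▸ m6
  m6 = 0 | 0 :: ·
LTS(Q): 4 reachable states
  n0 = c.((0 | 0 + 0 | 0) | d.c.0) :: --c--▸ n1
  n1 = (0 | 0 + 0 | 0) | d.c.0 :: --d--▸ n2
  n2 = (0 | 0 + 0 | 0) | c.0 :: --c--▸ n3
  n3 = (0 | 0 + 0 | 0) | 0 :: ·
Trace ⟨cc⟩ through P, begin at {m0}:
  step 1 (c): {m1}
  step 2 (c): {m2}
  — P admits the full trace.
Trace ⟨cc⟩ through Q, begin at {n0}:
  step 1 (c): {n1}
  step 2 (c): no successor for Q

traces(P) ≠ traces(Q) — witness ⟨cc⟩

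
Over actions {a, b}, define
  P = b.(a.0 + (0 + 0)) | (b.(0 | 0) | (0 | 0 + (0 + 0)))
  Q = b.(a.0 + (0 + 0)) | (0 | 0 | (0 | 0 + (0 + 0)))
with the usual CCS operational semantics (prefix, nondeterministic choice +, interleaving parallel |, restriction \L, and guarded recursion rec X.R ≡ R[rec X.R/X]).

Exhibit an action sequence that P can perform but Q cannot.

bb

LTS(P): 6 reachable states
  m0 = b.(a.0 + (0 + 0)) | (b.(0 | 0) | (0 | 0 + (0 + 0))) → -b-> m1, -b-> m2
  m1 = (a.0 + (0 + 0)) | (b.(0 | 0) | (0 | 0 + (0 + 0))) → -a-> m3, -b-> m4
  m2 = b.(a.0 + (0 + 0)) | (0 | 0 | (0 | 0 + (0 + 0))) → -b-> m4
  m3 = 0 | (b.(0 | 0) | (0 | 0 + (0 + 0))) → -b-> m5
  m4 = (a.0 + (0 + 0)) | (0 | 0 | (0 | 0 + (0 + 0))) → -a-> m5
  m5 = 0 | (0 | 0 | (0 | 0 + (0 + 0))) → deadlocked
LTS(Q): 3 reachable states
  n0 = b.(a.0 + (0 + 0)) | (0 | 0 | (0 | 0 + (0 + 0))) → -b-> n1
  n1 = (a.0 + (0 + 0)) | (0 | 0 | (0 | 0 + (0 + 0))) → -a-> n2
  n2 = 0 | (0 | 0 | (0 | 0 + (0 + 0))) → deadlocked
Run σ = ⟨bb⟩ on P: start {m0}
  after b @ step 1: {m1, m2}
  after b @ step 2: {m4}
  ✓ P
Run σ = ⟨bb⟩ on Q: start {n0}
  after b @ step 1: {n1}
  after b @ step 2: ∅  — Q cannot continue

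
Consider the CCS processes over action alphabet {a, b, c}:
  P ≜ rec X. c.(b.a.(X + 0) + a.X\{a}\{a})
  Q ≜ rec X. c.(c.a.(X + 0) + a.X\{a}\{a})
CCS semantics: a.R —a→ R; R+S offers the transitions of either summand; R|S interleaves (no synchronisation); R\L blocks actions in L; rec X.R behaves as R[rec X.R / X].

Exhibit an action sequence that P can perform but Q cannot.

cb

P's transition system — 7 states:
  m0 = rec X. c.(b.a.(X + 0) + a.X\{a}\{a}) has moves =c=> m1
  m1 = b.a.((rec X. c.(b.a.(X + 0) + a.X\{a}\{a})) + 0) + a.(rec X. c.(b.a.(X + 0) + a.X\{a}\{a}))\{a}\{a} has moves =a=> m2, =b=> m3
  m2 = (rec X. c.(b.a.(X + 0) + a.X\{a}\{a}))\{a}\{a} has moves =c=> m4
  m3 = a.((rec X. c.(b.a.(X + 0) + a.X\{a}\{a})) + 0) has moves =a=> m5
  m4 = (b.a.((rec X. c.(b.a.(X + 0) + a.X\{a}\{a})) + 0) + a.(rec X. c.(b.a.(X + 0) + a.X\{a}\{a}))\{a}\{a})\{a}\{a} has moves =b=> m6
  m5 = (rec X. c.(b.a.(X + 0) + a.X\{a}\{a})) + 0 has moves =c=> m1
  m6 = (a.((rec X. c.(b.a.(X + 0) + a.X\{a}\{a})) + 0))\{a}\{a} has moves deadlocked
Q's transition system — 7 states:
  n0 = rec X. c.(c.a.(X + 0) + a.X\{a}\{a}) has moves =c=> n1
  n1 = c.a.((rec X. c.(c.a.(X + 0) + a.X\{a}\{a})) + 0) + a.(rec X. c.(c.a.(X + 0) + a.X\{a}\{a}))\{a}\{a} has moves =a=> n2, =c=> n3
  n2 = (rec X. c.(c.a.(X + 0) + a.X\{a}\{a}))\{a}\{a} has moves =c=> n4
  n3 = a.((rec X. c.(c.a.(X + 0) + a.X\{a}\{a})) + 0) has moves =a=> n5
  n4 = (c.a.((rec X. c.(c.a.(X + 0) + a.X\{a}\{a})) + 0) + a.(rec X. c.(c.a.(X + 0) + a.X\{a}\{a}))\{a}\{a})\{a}\{a} has moves =c=> n6
  n5 = (rec X. c.(c.a.(X + 0) + a.X\{a}\{a})) + 0 has moves =c=> n1
  n6 = (a.((rec X. c.(c.a.(X + 0) + a.X\{a}\{a})) + 0))\{a}\{a} has moves deadlocked
Run σ = ⟨cb⟩ on P: start {m0}
  after c @ step 1: {m1}
  after b @ step 2: {m3}
  ✓ P
Run σ = ⟨cb⟩ on Q: start {n0}
  after c @ step 1: {n1}
  after b @ step 2: ∅ (Q stuck)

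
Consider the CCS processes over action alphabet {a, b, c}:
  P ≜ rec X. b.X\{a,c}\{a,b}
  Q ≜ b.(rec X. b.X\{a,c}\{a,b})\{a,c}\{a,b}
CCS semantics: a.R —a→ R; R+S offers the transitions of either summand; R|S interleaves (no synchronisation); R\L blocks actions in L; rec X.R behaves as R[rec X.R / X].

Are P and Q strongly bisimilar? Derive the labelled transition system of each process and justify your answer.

LTS(P): 2 reachable states
  s0 = rec X. b.X\{a,c}\{a,b} :: --b--▸ s1
  s1 = (rec X. b.X\{a,c}\{a,b})\{a,c}\{a,b} :: stopped
LTS(Q): 2 reachable states
  t0 = b.(rec X. b.X\{a,c}\{a,b})\{a,c}\{a,b} :: --b--▸ t1
  t1 = (rec X. b.X\{a,c}\{a,b})\{a,c}\{a,b} :: stopped
Coarsest stable partition (strong bisimilarity classes):
  B0 = {s0, t0}
  B1 = {s1, t1}
s0 ∈ B0, t0 ∈ B0 → same block

YES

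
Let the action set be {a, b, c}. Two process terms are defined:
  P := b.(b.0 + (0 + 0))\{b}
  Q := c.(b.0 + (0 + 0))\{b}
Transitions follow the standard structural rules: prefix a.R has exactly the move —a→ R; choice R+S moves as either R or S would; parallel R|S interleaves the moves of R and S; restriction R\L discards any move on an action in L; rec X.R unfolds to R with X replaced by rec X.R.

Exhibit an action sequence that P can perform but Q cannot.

LTS(P): 2 reachable states
  s0 = b.(b.0 + (0 + 0))\{b} → —b→ s1
  s1 = (b.0 + (0 + 0))\{b} → (no moves)
LTS(Q): 2 reachable states
  t0 = c.(b.0 + (0 + 0))\{b} → —c→ t1
  t1 = (b.0 + (0 + 0))\{b} → (no moves)
Executing b from P (initial set {s0}):
  [1] b ⇒ {s1}
  ✓ P
Executing b from Q (initial set {t0}):
  [1] b ⇒ ∅ (Q stuck)

b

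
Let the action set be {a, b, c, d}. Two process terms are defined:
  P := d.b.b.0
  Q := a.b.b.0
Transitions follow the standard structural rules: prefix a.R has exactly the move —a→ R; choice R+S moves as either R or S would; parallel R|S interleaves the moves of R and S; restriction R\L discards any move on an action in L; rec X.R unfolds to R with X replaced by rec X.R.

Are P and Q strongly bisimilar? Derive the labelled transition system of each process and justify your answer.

not bisimilar

P's transition system — 4 states:
  s0 = d.b.b.0 ⊢ —d→ s1
  s1 = b.b.0 ⊢ —b→ s2
  s2 = b.0 ⊢ —b→ s3
  s3 = 0 ⊢ (no moves)
Q's transition system — 4 states:
  t0 = a.b.b.0 ⊢ —a→ t1
  t1 = b.b.0 ⊢ —b→ t2
  t2 = b.0 ⊢ —b→ t3
  t3 = 0 ⊢ (no moves)
Partition-refinement fixed point:
  B0 = {s0}
  B1 = {s1, t1}
  B2 = {s2, t2}
  B3 = {s3, t3}
  B4 = {t0}
s0 ∈ B0, t0 ∈ B4 → different blocks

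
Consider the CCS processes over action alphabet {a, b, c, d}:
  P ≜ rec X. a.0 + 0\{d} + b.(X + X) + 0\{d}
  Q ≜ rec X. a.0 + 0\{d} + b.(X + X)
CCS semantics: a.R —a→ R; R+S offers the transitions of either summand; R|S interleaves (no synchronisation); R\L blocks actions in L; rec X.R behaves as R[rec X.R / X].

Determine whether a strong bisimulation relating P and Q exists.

P's transition system — 3 states:
  p0 = rec X. a.0 + 0\{d} + b.(X + X) + 0\{d} has moves --a--▸ p1, --b--▸ p2
  p1 = 0 has moves ·
  p2 = (rec X. a.0 + 0\{d} + b.(X + X) + 0\{d}) + (rec X. a.0 + 0\{d} + b.(X + X) + 0\{d}) has moves --a--▸ p1, --b--▸ p2
Q's transition system — 3 states:
  q0 = rec X. a.0 + 0\{d} + b.(X + X) has moves --a--▸ q1, --b--▸ q2
  q1 = 0 has moves ·
  q2 = (rec X. a.0 + 0\{d} + b.(X + X)) + (rec X. a.0 + 0\{d} + b.(X + X)) has moves --a--▸ q1, --b--▸ q2
Partition-refinement fixed point:
  B0 = {p0, p2, q0, q2}
  B1 = {p1, q1}
p0 ∈ B0, q0 ∈ B0 → same block

YES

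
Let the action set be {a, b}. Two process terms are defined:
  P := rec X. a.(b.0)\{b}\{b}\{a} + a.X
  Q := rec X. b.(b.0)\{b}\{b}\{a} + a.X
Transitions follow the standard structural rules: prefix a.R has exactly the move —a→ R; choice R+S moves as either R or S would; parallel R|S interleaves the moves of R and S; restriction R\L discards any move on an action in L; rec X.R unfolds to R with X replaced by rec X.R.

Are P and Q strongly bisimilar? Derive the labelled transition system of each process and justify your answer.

P's transition system — 2 states:
  p0 = rec X. a.(b.0)\{b}\{b}\{a} + a.X has moves —a→ p0, —a→ p1
  p1 = (b.0)\{b}\{b}\{a} has moves ∅
Q's transition system — 2 states:
  q0 = rec X. b.(b.0)\{b}\{b}\{a} + a.X has moves —a→ q0, —b→ q1
  q1 = (b.0)\{b}\{b}\{a} has moves ∅
Coarsest stable partition (strong bisimilarity classes):
  B0 = {p0}
  B1 = {p1, q1}
  B2 = {q0}
p0 ∈ B0, q0 ∈ B2 → different blocks

P ≁ Q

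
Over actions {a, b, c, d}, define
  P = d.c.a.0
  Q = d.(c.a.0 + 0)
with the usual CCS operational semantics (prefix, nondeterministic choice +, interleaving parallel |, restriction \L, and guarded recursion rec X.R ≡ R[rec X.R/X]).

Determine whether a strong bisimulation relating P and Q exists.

P ~ Q

Reachable graph of P (4 states):
  p0 = d.c.a.0 :: =d=> p1
  p1 = c.a.0 :: =c=> p2
  p2 = a.0 :: =a=> p3
  p3 = 0 :: ·
Reachable graph of Q (4 states):
  q0 = d.(c.a.0 + 0) :: =d=> q1
  q1 = c.a.0 + 0 :: =c=> q2
  q2 = a.0 :: =a=> q3
  q3 = 0 :: ·
Partition-refinement fixed point:
  B0 = {p0, q0}
  B1 = {p1, q1}
  B2 = {p2, q2}
  B3 = {p3, q3}
p0 ∈ B0, q0 ∈ B0 → same block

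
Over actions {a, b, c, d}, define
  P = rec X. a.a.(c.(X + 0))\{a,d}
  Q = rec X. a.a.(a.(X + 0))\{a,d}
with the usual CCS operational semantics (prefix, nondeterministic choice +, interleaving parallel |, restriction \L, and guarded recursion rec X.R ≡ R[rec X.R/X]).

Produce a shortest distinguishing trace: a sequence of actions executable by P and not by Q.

aac

P's transition system — 4 states:
  m0 = rec X. a.a.(c.(X + 0))\{a,d} has moves =a=> m1
  m1 = a.(c.((rec X. a.a.(c.(X + 0))\{a,d}) + 0))\{a,d} has moves =a=> m2
  m2 = (c.((rec X. a.a.(c.(X + 0))\{a,d}) + 0))\{a,d} has moves =c=> m3
  m3 = ((rec X. a.a.(c.(X + 0))\{a,d}) + 0)\{a,d} has moves deadlocked
Q's transition system — 3 states:
  n0 = rec X. a.a.(a.(X + 0))\{a,d} has moves =a=> n1
  n1 = a.(a.((rec X. a.a.(a.(X + 0))\{a,d}) + 0))\{a,d} has moves =a=> n2
  n2 = (a.((rec X. a.a.(a.(X + 0))\{a,d}) + 0))\{a,d} has moves deadlocked
Executing aac from P (initial set {m0}):
  [1] a ⇒ {m1}
  [2] a ⇒ {m2}
  [3] c ⇒ {m3}
  P completes σ.
Executing aac from Q (initial set {n0}):
  [1] a ⇒ {n1}
  [2] a ⇒ {n2}
  [3] c ⇒ no successor for Q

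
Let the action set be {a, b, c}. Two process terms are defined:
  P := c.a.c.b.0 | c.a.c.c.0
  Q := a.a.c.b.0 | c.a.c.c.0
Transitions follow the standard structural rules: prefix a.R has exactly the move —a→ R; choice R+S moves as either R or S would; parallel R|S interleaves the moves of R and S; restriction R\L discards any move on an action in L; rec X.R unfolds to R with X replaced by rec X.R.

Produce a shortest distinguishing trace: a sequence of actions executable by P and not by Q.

LTS(P): 25 reachable states
  p0 = c.a.c.b.0 | c.a.c.c.0 ⊢ --c--▸ p1, --c--▸ p2
  p1 = a.c.b.0 | c.a.c.c.0 ⊢ --a--▸ p3, --c--▸ p4
  p2 = c.a.c.b.0 | a.c.c.0 ⊢ --a--▸ p5, --c--▸ p4
  p3 = c.b.0 | c.a.c.c.0 ⊢ --c--▸ p6, --c--▸ p7
  p4 = a.c.b.0 | a.c.c.0 ⊢ --a--▸ p7, --a--▸ p8
  p5 = c.a.c.b.0 | c.c.0 ⊢ --c--▸ p8, --c--▸ p9
  p6 = b.0 | c.a.c.c.0 ⊢ --b--▸ p10, --c--▸ p11
  p7 = c.b.0 | a.c.c.0 ⊢ --a--▸ p12, --c--▸ p11
  p8 = a.c.b.0 | c.c.0 ⊢ --a--▸ p12, --c--▸ p13
  p9 = c.a.c.b.0 | c.0 ⊢ --c--▸ p13, --c--▸ p14
  p10 = 0 | c.a.c.c.0 ⊢ --c--▸ p15
  p11 = b.0 | a.c.c.0 ⊢ --a--▸ p16, --b--▸ p15
  p12 = c.b.0 | c.c.0 ⊢ --c--▸ p16, --c--▸ p17
  p13 = a.c.b.0 | c.0 ⊢ --a--▸ p17, --c--▸ p18
  p14 = c.a.c.b.0 | 0 ⊢ --c--▸ p18
  p15 = 0 | a.c.c.0 ⊢ --a--▸ p19
  p16 = b.0 | c.c.0 ⊢ --b--▸ p19, --c--▸ p20
  p17 = c.b.0 | c.0 ⊢ --c--▸ p20, --c--▸ p21
  p18 = a.c.b.0 | 0 ⊢ --a--▸ p21
  p19 = 0 | c.c.0 ⊢ --c--▸ p22
  p20 = b.0 | c.0 ⊢ --b--▸ p22, --c--▸ p23
  p21 = c.b.0 | 0 ⊢ --c--▸ p23
  p22 = 0 | c.0 ⊢ --c--▸ p24
  p23 = b.0 | 0 ⊢ --b--▸ p24
  p24 = 0 | 0 ⊢ stopped
LTS(Q): 25 reachable states
  q0 = a.a.c.b.0 | c.a.c.c.0 ⊢ --a--▸ q1, --c--▸ q2
  q1 = a.c.b.0 | c.a.c.c.0 ⊢ --a--▸ q3, --c--▸ q4
  q2 = a.a.c.b.0 | a.c.c.0 ⊢ --a--▸ q4, --a--▸ q5
  q3 = c.b.0 | c.a.c.c.0 ⊢ --c--▸ q6, --c--▸ q7
  q4 = a.c.b.0 | a.c.c.0 ⊢ --a--▸ q7, --a--▸ q8
  q5 = a.a.c.b.0 | c.c.0 ⊢ --a--▸ q8, --c--▸ q9
  q6 = b.0 | c.a.c.c.0 ⊢ --b--▸ q10, --c--▸ q11
  q7 = c.b.0 | a.c.c.0 ⊢ --a--▸ q12, --c--▸ q11
  q8 = a.c.b.0 | c.c.0 ⊢ --a--▸ q12, --c--▸ q13
  q9 = a.a.c.b.0 | c.0 ⊢ --a--▸ q13, --c--▸ q14
  q10 = 0 | c.a.c.c.0 ⊢ --c--▸ q15
  q11 = b.0 | a.c.c.0 ⊢ --a--▸ q16, --b--▸ q15
  q12 = c.b.0 | c.c.0 ⊢ --c--▸ q16, --c--▸ q17
  q13 = a.c.b.0 | c.0 ⊢ --a--▸ q17, --c--▸ q18
  q14 = a.a.c.b.0 | 0 ⊢ --a--▸ q18
  q15 = 0 | a.c.c.0 ⊢ --a--▸ q19
  q16 = b.0 | c.c.0 ⊢ --b--▸ q19, --c--▸ q20
  q17 = c.b.0 | c.0 ⊢ --c--▸ q20, --c--▸ q21
  q18 = a.c.b.0 | 0 ⊢ --a--▸ q21
  q19 = 0 | c.c.0 ⊢ --c--▸ q22
  q20 = b.0 | c.0 ⊢ --b--▸ q22, --c--▸ q23
  q21 = c.b.0 | 0 ⊢ --c--▸ q23
  q22 = 0 | c.0 ⊢ --c--▸ q24
  q23 = b.0 | 0 ⊢ --b--▸ q24
  q24 = 0 | 0 ⊢ stopped
Run σ = ⟨cc⟩ on P: start {p0}
  step 1 (c): {p1, p2}
  step 2 (c): {p4}
  ✓ P
Run σ = ⟨cc⟩ on Q: start {q0}
  step 1 (c): {q2}
  step 2 (c): ∅  — Q cannot continue

cc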